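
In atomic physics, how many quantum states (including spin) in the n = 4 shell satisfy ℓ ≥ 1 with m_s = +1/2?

15

Per ℓ-value: ℓ=1 → 3; ℓ=2 → 5; ℓ=3 → 7.
Orbitals: 3 + 5 + 7 = 15. With m_s fixed to a single value there is one state per orbital, giving 15 states.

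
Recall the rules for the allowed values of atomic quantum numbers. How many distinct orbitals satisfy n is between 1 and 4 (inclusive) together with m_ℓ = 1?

6

For each n in the range, tally the orbitals obeying m_ℓ = 1:
n=2 → 1; n=3 → 2; n=4 → 3.
Total orbitals: 1 + 2 + 3 = 6.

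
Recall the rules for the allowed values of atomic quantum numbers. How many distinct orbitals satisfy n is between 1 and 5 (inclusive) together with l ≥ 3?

23

Per-shell orbital counts meeting the constraint:
n=4 → 7; n=5 → 16.
Total orbitals: 7 + 16 = 23.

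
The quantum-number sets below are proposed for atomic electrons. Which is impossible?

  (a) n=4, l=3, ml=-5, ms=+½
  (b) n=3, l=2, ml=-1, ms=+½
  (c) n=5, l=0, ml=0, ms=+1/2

(a)

(a) has |ml| = 5 > l = 3, violating −l ≤ ml ≤ l.
The remaining sets (b), (c) satisfy all four rules.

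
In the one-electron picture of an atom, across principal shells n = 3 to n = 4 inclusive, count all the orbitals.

25

Shell n has n² orbitals: 3²=9 + 4²=16 = 25 orbitals.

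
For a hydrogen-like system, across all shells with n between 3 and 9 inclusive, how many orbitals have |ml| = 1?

70

Treat each shell separately and count matching orbitals:
n=3 → 4; n=4 → 6; n=5 → 8; n=6 → 10; n=7 → 12; n=8 → 14; n=9 → 16.
Total orbitals: 4 + 6 + 8 + 10 + 12 + 14 + 16 = 70.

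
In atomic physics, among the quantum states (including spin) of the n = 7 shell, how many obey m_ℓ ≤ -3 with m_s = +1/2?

Orbitals with m_ℓ ≤ -3, by ℓ: ℓ=3 → 1; ℓ=4 → 2; ℓ=5 → 3; ℓ=6 → 4.
Orbitals: 1 + 2 + 3 + 4 = 10. With m_s fixed to a single value there is one state per orbital, giving 10 states.

10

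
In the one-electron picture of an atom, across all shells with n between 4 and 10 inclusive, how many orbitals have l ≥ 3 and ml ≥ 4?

Per-shell orbital counts meeting the constraint:
n=5 → 1; n=6 → 3; n=7 → 6; n=8 → 10; n=9 → 15; n=10 → 21.
Total orbitals: 1 + 3 + 6 + 10 + 15 + 21 = 56.

56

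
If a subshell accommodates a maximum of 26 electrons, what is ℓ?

2(2ℓ+1) = 26 ⇒ 2ℓ+1 = 13 ⇒ ℓ = 6.

ℓ = 6 (i)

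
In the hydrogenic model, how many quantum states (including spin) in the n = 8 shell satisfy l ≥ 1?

126

For n = 8, l ranges over 0 … 7.
Orbitals with l ≥ 1, by l: l=1 → 3; l=2 → 5; l=3 → 7; l=4 → 9; l=5 → 11; l=6 → 13; l=7 → 15.
Orbitals: 3 + 5 + 7 + 9 + 11 + 13 + 15 = 63. Each orbital carries two spin states, so 63 × 2 = 126 states.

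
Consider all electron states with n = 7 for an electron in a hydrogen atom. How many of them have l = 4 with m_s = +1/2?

9

With n = 7 the allowed l are 0, 1, …, 6.
Per l-value: l=4 → 9.
Orbitals: 9. With m_s fixed to a single value there is one state per orbital, giving 9 states.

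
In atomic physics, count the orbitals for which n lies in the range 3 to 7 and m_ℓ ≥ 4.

Treat each shell separately and count matching orbitals:
n=5 → 1; n=6 → 3; n=7 → 6.
Total orbitals: 1 + 3 + 6 = 10.

10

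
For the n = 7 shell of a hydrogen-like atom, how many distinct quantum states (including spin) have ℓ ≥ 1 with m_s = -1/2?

The n = 7 shell has ℓ = 0 through 6; check each.
Contributions: ℓ=1 → 3; ℓ=2 → 5; ℓ=3 → 7; ℓ=4 → 9; ℓ=5 → 11; ℓ=6 → 13.
Orbitals: 3 + 5 + 7 + 9 + 11 + 13 = 48. With m_s fixed to a single value there is one state per orbital, giving 48 states.

48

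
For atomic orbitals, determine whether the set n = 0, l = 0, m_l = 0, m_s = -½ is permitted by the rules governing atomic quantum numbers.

The principal quantum number must be a positive integer (n ≥ 1), but here n = 0.

Invalid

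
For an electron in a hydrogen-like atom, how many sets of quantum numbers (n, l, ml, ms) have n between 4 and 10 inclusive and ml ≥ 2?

238

Count contributing orbitals for each principal shell:
n=4 → 3; n=5 → 6; n=6 → 10; n=7 → 15; n=8 → 21; n=9 → 28; n=10 → 36.
Orbitals: 3 + 6 + 10 + 15 + 21 + 28 + 36 = 119. Including both spin states (ms = ±1/2) gives 2 × 119 = 238 states.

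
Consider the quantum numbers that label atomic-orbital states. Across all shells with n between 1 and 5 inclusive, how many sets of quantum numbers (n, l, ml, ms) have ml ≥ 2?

Count contributing orbitals for each principal shell:
n=3 → 1; n=4 → 3; n=5 → 6.
Orbitals: 1 + 3 + 6 = 10. Including both spin states (ms = ±1/2) gives 2 × 10 = 20 states.

20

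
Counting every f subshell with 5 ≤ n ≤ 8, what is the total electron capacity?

An f subshell (ℓ = 3) exists for every n ≥ 4, so shells n = 5, 6, 7, 8 each contribute one — 4 subshells.
Since each f subshell holds 2(2·3+1) = 14 electrons, the total is 4 × 14 = 56.

56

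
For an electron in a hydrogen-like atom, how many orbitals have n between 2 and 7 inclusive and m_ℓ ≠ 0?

112

Per-shell orbital counts meeting the constraint:
n=2 → 2; n=3 → 6; n=4 → 12; n=5 → 20; n=6 → 30; n=7 → 42.
Total orbitals: 2 + 6 + 12 + 20 + 30 + 42 = 112.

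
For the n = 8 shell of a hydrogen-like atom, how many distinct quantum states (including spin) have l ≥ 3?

110

For n = 8, l ranges over 0 … 7.
Orbitals with l ≥ 3, by l: l=3 → 7; l=4 → 9; l=5 → 11; l=6 → 13; l=7 → 15.
Orbitals: 7 + 9 + 11 + 13 + 15 = 55. Each orbital carries two spin states, so 55 × 2 = 110 states.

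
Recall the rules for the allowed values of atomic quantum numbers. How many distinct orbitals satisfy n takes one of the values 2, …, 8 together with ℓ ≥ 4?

Work shell by shell — for each n, count the (ℓ, m_ℓ) pairs that satisfy ℓ ≥ 4:
n=5 → 9; n=6 → 20; n=7 → 33; n=8 → 48.
Total orbitals: 9 + 20 + 33 + 48 = 110.

110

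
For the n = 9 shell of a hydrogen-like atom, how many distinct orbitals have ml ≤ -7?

3

Contributions: l=7 → 1; l=8 → 2.
Total orbitals: 1 + 2 = 3.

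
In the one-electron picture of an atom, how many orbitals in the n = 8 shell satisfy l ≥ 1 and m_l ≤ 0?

Contributions: l=1 → 2; l=2 → 3; l=3 → 4; l=4 → 5; l=5 → 6; l=6 → 7; l=7 → 8.
Total orbitals: 2 + 3 + 4 + 5 + 6 + 7 + 8 = 35.

35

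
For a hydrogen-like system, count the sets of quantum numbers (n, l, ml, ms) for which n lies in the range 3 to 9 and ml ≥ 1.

238

For each n in the range, tally the orbitals obeying ml ≥ 1:
n=3 → 3; n=4 → 6; n=5 → 10; n=6 → 15; n=7 → 21; n=8 → 28; n=9 → 36.
Orbitals: 3 + 6 + 10 + 15 + 21 + 28 + 36 = 119. Including both spin states (ms = ±1/2) gives 2 × 119 = 238 states.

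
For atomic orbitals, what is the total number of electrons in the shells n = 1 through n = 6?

182

Shell n has n² orbitals: 1²=1 + 2²=4 + 3²=9 + 4²=16 + 5²=25 + 6²=36 = 91 orbitals.
Two spin states per orbital: 2 × 91 = 182 electrons.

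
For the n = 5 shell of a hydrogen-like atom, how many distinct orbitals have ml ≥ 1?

The n = 5 shell has l = 0 through 4; check each.
The (l, ml) pairs meeting ml ≥ 1 give: l=1 → 1; l=2 → 2; l=3 → 3; l=4 → 4.
Total orbitals: 1 + 2 + 3 + 4 = 10.

10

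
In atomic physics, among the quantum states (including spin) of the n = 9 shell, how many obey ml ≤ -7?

With n = 9 the allowed l are 0, 1, …, 8.
The (l, ml) pairs meeting ml ≤ -7 give: l=7 → 1; l=8 → 2.
Orbitals: 1 + 2 = 3. Each orbital carries two spin states, so 3 × 2 = 6 states.

6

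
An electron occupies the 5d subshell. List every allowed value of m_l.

The 5d subshell has l = 2, and m_l takes every integer from −l to +l. With l = 2 that gives the 5 values -2, -1, 0, 1, 2.

-2, -1, 0, 1, 2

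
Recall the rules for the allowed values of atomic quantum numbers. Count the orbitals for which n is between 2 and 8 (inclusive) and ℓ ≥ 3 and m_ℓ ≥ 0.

80

Per-shell orbital counts meeting the constraint:
n=4 → 4; n=5 → 9; n=6 → 15; n=7 → 22; n=8 → 30.
Total orbitals: 4 + 9 + 15 + 22 + 30 = 80.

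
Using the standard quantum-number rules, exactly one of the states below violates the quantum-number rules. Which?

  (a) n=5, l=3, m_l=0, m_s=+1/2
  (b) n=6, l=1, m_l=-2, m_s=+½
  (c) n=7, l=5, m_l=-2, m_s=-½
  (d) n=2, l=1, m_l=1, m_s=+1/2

(b) has |m_l| = 2 > l = 1, violating −l ≤ m_l ≤ l.
The remaining sets (a), (c), (d) satisfy all four rules.

(b)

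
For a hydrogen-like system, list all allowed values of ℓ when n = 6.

ℓ is an integer with 0 ≤ ℓ ≤ n−1, so for n = 6: ℓ = 0, 1, 2, 3, 4, 5.

0, 1, 2, 3, 4, 5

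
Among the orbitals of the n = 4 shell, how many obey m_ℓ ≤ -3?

1

Per ℓ-value: ℓ=3 → 1.
Total orbitals: 1.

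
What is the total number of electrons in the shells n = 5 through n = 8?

348

Shell n has n² orbitals: 5²=25 + 6²=36 + 7²=49 + 8²=64 = 174 orbitals.
Two spin states per orbital: 2 × 174 = 348 electrons.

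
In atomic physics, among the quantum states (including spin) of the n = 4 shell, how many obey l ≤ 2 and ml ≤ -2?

With n = 4 the allowed l are 0, 1, …, 3.
The (l, ml) pairs meeting l ≤ 2 and ml ≤ -2 give: l=2 → 1.
Orbitals: 1. Each orbital carries two spin states, so 1 × 2 = 2 states.

2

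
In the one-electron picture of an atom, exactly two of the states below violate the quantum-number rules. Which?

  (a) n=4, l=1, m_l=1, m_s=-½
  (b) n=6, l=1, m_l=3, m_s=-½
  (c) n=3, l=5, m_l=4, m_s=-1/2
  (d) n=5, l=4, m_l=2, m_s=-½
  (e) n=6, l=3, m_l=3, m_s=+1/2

(b) has |m_l| = 3 > l = 1, violating −l ≤ m_l ≤ l.
(c) has l = 5 ≥ n = 3, violating 0 ≤ l ≤ n−1.
The remaining sets (a), (d), (e) satisfy all four rules.

(b) and (c)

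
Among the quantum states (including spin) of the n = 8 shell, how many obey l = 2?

Per l-value: l=2 → 5.
Orbitals: 5. Each orbital carries two spin states, so 5 × 2 = 10 states.

10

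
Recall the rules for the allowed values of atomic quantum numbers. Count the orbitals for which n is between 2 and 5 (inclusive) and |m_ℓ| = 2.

Treat each shell separately and count matching orbitals:
n=3 → 2; n=4 → 4; n=5 → 6.
Total orbitals: 2 + 4 + 6 = 12.

12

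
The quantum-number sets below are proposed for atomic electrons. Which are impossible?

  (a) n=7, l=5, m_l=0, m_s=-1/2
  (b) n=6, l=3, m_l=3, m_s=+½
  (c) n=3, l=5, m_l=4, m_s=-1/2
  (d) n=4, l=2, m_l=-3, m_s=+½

(c) and (d)

(c) has l = 5 ≥ n = 3, violating 0 ≤ l ≤ n−1.
(d) has |m_l| = 3 > l = 2, violating −l ≤ m_l ≤ l.
The remaining sets (a), (b) satisfy all four rules.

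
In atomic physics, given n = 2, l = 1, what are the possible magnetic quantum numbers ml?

ml takes every integer from −l to +l. With l = 1 that gives the 3 values -1, 0, 1.

-1, 0, 1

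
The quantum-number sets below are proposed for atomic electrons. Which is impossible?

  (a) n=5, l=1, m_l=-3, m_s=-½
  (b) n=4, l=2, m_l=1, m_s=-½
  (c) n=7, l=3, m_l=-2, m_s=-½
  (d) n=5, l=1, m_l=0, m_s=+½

(a)

(a) has |m_l| = 3 > l = 1, violating −l ≤ m_l ≤ l.
The remaining sets (b), (c), (d) satisfy all four rules.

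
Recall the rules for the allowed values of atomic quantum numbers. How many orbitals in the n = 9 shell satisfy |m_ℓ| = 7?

4

For n = 9, ℓ ranges over 0 … 8.
Per ℓ-value: ℓ=7 → 2; ℓ=8 → 2.
Total orbitals: 2 + 2 = 4.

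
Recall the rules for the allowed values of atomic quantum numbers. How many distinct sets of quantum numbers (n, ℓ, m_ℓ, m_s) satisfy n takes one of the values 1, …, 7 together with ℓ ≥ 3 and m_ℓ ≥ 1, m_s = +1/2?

Per-shell orbital counts meeting the constraint:
n=4 → 3; n=5 → 7; n=6 → 12; n=7 → 18.
Orbitals: 3 + 7 + 12 + 18 = 40. With m_s fixed to +1/2 there is one state per orbital, so 40 states.

40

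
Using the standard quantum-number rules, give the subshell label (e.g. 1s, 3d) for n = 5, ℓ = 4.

ℓ = 4 corresponds to the letter 'g', so the subshell is 5g.

5g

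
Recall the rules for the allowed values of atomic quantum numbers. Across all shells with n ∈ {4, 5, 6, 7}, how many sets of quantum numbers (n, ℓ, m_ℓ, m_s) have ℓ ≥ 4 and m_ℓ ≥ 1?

Per-shell orbital counts meeting the constraint:
n=5 → 4; n=6 → 9; n=7 → 15.
Orbitals: 4 + 9 + 15 = 28. Including both spin states (m_s = ±1/2) gives 2 × 28 = 56 states.

56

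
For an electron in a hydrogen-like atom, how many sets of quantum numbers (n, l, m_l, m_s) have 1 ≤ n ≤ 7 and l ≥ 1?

For each n in the range, tally the orbitals obeying l ≥ 1:
n=2 → 3; n=3 → 8; n=4 → 15; n=5 → 24; n=6 → 35; n=7 → 48.
Orbitals: 3 + 8 + 15 + 24 + 35 + 48 = 133. Including both spin states (m_s = ±1/2) gives 2 × 133 = 266 states.

266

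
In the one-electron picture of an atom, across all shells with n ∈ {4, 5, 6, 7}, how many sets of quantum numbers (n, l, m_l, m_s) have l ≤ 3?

Treat each shell separately and count matching orbitals:
n=4 → 16; n=5 → 16; n=6 → 16; n=7 → 16.
Orbitals: 16 + 16 + 16 + 16 = 64. Including both spin states (m_s = ±1/2) gives 2 × 64 = 128 states.

128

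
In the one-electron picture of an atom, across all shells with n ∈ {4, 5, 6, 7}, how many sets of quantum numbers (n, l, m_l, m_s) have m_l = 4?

Per-shell orbital counts meeting the constraint:
n=5 → 1; n=6 → 2; n=7 → 3.
Orbitals: 1 + 2 + 3 = 6. Including both spin states (m_s = ±1/2) gives 2 × 6 = 12 states.

12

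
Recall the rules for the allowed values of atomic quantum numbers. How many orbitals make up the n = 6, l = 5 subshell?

A subshell has 2l+1 orbitals; with l = 5, that's 11.

11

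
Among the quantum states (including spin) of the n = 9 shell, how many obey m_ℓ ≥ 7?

6

For n = 9, ℓ ranges over 0 … 8.
Per ℓ-value: ℓ=7 → 1; ℓ=8 → 2.
Orbitals: 1 + 2 = 3. Each orbital carries two spin states, so 3 × 2 = 6 states.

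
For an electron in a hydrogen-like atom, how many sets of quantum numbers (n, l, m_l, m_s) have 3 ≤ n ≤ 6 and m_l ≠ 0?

136

Per-shell orbital counts meeting the constraint:
n=3 → 6; n=4 → 12; n=5 → 20; n=6 → 30.
Orbitals: 6 + 12 + 20 + 30 = 68. Including both spin states (m_s = ±1/2) gives 2 × 68 = 136 states.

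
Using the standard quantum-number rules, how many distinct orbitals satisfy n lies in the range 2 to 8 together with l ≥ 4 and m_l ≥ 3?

Count contributing orbitals for each principal shell:
n=5 → 2; n=6 → 5; n=7 → 9; n=8 → 14.
Total orbitals: 2 + 5 + 9 + 14 = 30.

30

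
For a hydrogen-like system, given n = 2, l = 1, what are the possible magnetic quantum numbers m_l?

-1, 0, 1

m_l takes every integer from −l to +l. With l = 1 that gives the 3 values -1, 0, 1.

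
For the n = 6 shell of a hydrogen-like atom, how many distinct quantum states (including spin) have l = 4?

18

Go through l = 0, …, 5 (the values permitted for n = 6).
Contributions: l=4 → 9.
Orbitals: 9. Each orbital carries two spin states, so 9 × 2 = 18 states.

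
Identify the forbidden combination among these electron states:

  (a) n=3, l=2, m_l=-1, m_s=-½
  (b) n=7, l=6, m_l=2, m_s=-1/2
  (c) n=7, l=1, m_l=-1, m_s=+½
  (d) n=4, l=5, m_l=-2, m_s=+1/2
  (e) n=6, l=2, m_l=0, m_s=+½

(d)

(d) has l = 5 ≥ n = 4, violating 0 ≤ l ≤ n−1.
The remaining sets (a), (b), (c), (e) satisfy all four rules.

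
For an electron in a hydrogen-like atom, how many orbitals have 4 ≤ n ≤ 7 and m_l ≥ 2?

For each n in the range, tally the orbitals obeying m_l ≥ 2:
n=4 → 3; n=5 → 6; n=6 → 10; n=7 → 15.
Total orbitals: 3 + 6 + 10 + 15 = 34.

34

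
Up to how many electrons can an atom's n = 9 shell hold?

162

A shell holds 2n² electrons: 2 × 9² = 2 × 81 = 162.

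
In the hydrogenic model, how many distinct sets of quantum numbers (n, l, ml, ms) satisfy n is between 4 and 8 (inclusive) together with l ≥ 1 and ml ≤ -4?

Treat each shell separately and count matching orbitals:
n=5 → 1; n=6 → 3; n=7 → 6; n=8 → 10.
Orbitals: 1 + 3 + 6 + 10 = 20. Including both spin states (ms = ±1/2) gives 2 × 20 = 40 states.

40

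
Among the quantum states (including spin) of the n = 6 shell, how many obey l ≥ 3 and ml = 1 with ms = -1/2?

3

The n = 6 shell has l = 0 through 5; check each.
The (l, ml) pairs meeting l ≥ 3 and ml = 1 give: l=3 → 1; l=4 → 1; l=5 → 1.
Orbitals: 1 + 1 + 1 = 3. With ms fixed to a single value there is one state per orbital, giving 3 states.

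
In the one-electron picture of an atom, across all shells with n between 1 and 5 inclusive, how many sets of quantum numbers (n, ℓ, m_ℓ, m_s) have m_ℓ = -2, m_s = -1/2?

6

Count contributing orbitals for each principal shell:
n=3 → 1; n=4 → 2; n=5 → 3.
Orbitals: 1 + 2 + 3 = 6. With m_s fixed to -1/2 there is one state per orbital, so 6 states.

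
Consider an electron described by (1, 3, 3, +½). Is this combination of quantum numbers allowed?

Invalid

The orbital quantum number must satisfy 0 ≤ l ≤ n−1. With n = 1 the allowed l values are 0, so l = 3 is out of range.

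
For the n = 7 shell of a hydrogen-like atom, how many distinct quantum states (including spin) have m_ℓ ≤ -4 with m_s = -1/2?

6

The n = 7 shell has ℓ = 0 through 6; check each.
Per ℓ-value: ℓ=4 → 1; ℓ=5 → 2; ℓ=6 → 3.
Orbitals: 1 + 2 + 3 = 6. With m_s fixed to a single value there is one state per orbital, giving 6 states.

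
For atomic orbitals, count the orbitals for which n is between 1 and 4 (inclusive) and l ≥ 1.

26

For each n in the range, tally the orbitals obeying l ≥ 1:
n=2 → 3; n=3 → 8; n=4 → 15.
Total orbitals: 3 + 8 + 15 = 26.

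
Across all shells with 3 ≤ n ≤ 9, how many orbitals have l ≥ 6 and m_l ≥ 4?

22

Go shell by shell, enumerating (l, m_l) with l ≥ 6 and m_l ≥ 4:
n=7 → 3; n=8 → 7; n=9 → 12.
Total orbitals: 3 + 7 + 12 = 22.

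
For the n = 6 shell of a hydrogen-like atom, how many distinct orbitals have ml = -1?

5

For n = 6, l ranges over 0 … 5.
The (l, ml) pairs meeting ml = -1 give: l=1 → 1; l=2 → 1; l=3 → 1; l=4 → 1; l=5 → 1.
Total orbitals: 1 + 1 + 1 + 1 + 1 = 5.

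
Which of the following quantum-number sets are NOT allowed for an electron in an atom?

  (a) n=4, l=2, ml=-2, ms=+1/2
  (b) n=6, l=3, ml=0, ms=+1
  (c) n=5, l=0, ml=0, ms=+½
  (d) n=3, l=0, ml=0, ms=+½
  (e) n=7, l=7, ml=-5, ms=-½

(b) and (e)

(b) has ms = +1, but an electron's spin must be ±1/2.
(e) has l = 7 ≥ n = 7, violating 0 ≤ l ≤ n−1.
The remaining sets (a), (c), (d) satisfy all four rules.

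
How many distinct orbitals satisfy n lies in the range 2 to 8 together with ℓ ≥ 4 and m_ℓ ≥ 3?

Count contributing orbitals for each principal shell:
n=5 → 2; n=6 → 5; n=7 → 9; n=8 → 14.
Total orbitals: 2 + 5 + 9 + 14 = 30.

30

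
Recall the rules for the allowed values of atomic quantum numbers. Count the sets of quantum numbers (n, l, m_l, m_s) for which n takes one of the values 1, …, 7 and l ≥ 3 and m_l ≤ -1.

80

Per-shell orbital counts meeting the constraint:
n=4 → 3; n=5 → 7; n=6 → 12; n=7 → 18.
Orbitals: 3 + 7 + 12 + 18 = 40. Including both spin states (m_s = ±1/2) gives 2 × 40 = 80 states.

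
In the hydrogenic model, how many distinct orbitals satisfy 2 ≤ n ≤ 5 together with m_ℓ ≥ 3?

Treat each shell separately and count matching orbitals:
n=4 → 1; n=5 → 3.
Total orbitals: 1 + 3 = 4.

4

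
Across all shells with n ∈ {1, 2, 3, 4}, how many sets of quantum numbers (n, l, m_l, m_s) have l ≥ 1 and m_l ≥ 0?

Work shell by shell — for each n, count the (l, m_l) pairs that satisfy l ≥ 1 and m_l ≥ 0:
n=2 → 2; n=3 → 5; n=4 → 9.
Orbitals: 2 + 5 + 9 = 16. Including both spin states (m_s = ±1/2) gives 2 × 16 = 32 states.

32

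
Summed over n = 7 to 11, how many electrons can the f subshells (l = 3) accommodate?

70

An f subshell (l = 3) exists for every n ≥ 4, so shells n = 7, 8, 9, 10, 11 each contribute one — 5 subshells.
Since each f subshell holds 2(2·3+1) = 14 electrons, the total is 5 × 14 = 70.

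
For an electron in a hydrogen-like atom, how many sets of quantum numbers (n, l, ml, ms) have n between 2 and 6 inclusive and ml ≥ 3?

Per-shell orbital counts meeting the constraint:
n=4 → 1; n=5 → 3; n=6 → 6.
Orbitals: 1 + 3 + 6 = 10. Including both spin states (ms = ±1/2) gives 2 × 10 = 20 states.

20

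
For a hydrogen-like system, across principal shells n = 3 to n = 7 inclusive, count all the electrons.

Shell n has n² orbitals: 3²=9 + 4²=16 + 5²=25 + 6²=36 + 7²=49 = 135 orbitals.
Two spin states per orbital: 2 × 135 = 270 electrons.

270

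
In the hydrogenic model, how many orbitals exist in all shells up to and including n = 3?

14

Total orbitals = 1² + 2² + 3² = 14.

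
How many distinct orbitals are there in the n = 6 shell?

36

The n = 6 shell contains n² = 6² = 36 orbitals.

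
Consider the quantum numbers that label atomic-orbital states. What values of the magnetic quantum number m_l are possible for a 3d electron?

-2, -1, 0, 1, 2

The 3d subshell has l = 2, and m_l takes every integer from −l to +l. With l = 2 that gives the 5 values -2, -1, 0, 1, 2.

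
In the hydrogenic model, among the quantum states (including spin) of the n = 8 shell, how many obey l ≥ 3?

For n = 8, l ranges over 0 … 7.
Per l-value: l=3 → 7; l=4 → 9; l=5 → 11; l=6 → 13; l=7 → 15.
Orbitals: 7 + 9 + 11 + 13 + 15 = 55. Each orbital carries two spin states, so 55 × 2 = 110 states.

110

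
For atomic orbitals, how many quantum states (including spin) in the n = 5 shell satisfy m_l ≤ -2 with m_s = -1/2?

6

Orbitals with m_l ≤ -2, by l: l=2 → 1; l=3 → 2; l=4 → 3.
Orbitals: 1 + 2 + 3 = 6. With m_s fixed to a single value there is one state per orbital, giving 6 states.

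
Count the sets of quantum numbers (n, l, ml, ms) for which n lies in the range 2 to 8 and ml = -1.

56

Per-shell orbital counts meeting the constraint:
n=2 → 1; n=3 → 2; n=4 → 3; n=5 → 4; n=6 → 5; n=7 → 6; n=8 → 7.
Orbitals: 1 + 2 + 3 + 4 + 5 + 6 + 7 = 28. Including both spin states (ms = ±1/2) gives 2 × 28 = 56 states.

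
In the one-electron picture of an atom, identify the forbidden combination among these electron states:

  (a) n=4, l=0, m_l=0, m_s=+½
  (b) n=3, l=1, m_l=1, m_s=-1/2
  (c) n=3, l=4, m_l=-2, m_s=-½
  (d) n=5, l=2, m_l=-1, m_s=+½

(c) has l = 4 ≥ n = 3, violating 0 ≤ l ≤ n−1.
The remaining sets (a), (b), (d) satisfy all four rules.

(c)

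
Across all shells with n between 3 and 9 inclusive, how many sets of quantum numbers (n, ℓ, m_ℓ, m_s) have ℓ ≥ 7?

Treat each shell separately and count matching orbitals:
n=8 → 15; n=9 → 32.
Orbitals: 15 + 32 = 47. Including both spin states (m_s = ±1/2) gives 2 × 47 = 94 states.

94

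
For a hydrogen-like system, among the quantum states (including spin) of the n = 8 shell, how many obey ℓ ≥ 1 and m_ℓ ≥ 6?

The n = 8 shell has ℓ = 0 through 7; check each.
The (ℓ, m_ℓ) pairs meeting ℓ ≥ 1 and m_ℓ ≥ 6 give: ℓ=6 → 1; ℓ=7 → 2.
Orbitals: 1 + 2 = 3. Each orbital carries two spin states, so 3 × 2 = 6 states.

6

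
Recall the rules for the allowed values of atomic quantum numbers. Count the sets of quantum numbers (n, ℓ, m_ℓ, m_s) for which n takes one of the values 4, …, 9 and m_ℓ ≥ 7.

For each n in the range, tally the orbitals obeying m_ℓ ≥ 7:
n=8 → 1; n=9 → 3.
Orbitals: 1 + 3 = 4. Including both spin states (m_s = ±1/2) gives 2 × 4 = 8 states.

8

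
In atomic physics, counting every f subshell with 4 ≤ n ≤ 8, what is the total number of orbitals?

35

An f subshell (l = 3) exists for every n ≥ 4, so shells n = 4, 5, 6, 7, 8 each contribute one — 5 subshells.
Since each f subshell has 2·3+1 = 7 orbitals, the total is 5 × 7 = 35.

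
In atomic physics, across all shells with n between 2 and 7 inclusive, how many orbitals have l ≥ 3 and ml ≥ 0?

For each n in the range, tally the orbitals obeying l ≥ 3 and ml ≥ 0:
n=4 → 4; n=5 → 9; n=6 → 15; n=7 → 22.
Total orbitals: 4 + 9 + 15 + 22 = 50.

50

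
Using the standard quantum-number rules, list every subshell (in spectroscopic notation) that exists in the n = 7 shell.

7s, 7p, 7d, 7f, 7g, 7h, 7i

For n = 7, ℓ runs from 0 to 6. In spectroscopic notation ℓ = 0,1,2,… ↔ s,p,d,f,g,h,i, so the subshells are 7s, 7p, 7d, 7f, 7g, 7h, 7i.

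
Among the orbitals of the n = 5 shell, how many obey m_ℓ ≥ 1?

10

With n = 5 the allowed ℓ are 0, 1, …, 4.
Orbitals with m_ℓ ≥ 1, by ℓ: ℓ=1 → 1; ℓ=2 → 2; ℓ=3 → 3; ℓ=4 → 4.
Total orbitals: 1 + 2 + 3 + 4 = 10.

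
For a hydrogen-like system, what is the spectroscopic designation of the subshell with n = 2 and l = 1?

2p

l = 1 corresponds to the letter 'p', so the subshell is 2p.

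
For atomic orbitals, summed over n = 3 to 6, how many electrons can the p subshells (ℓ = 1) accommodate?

A p subshell (ℓ = 1) exists for every n ≥ 2, so shells n = 3, 4, 5, 6 each contribute one — 4 subshells.
Since each p subshell holds 2(2·1+1) = 6 electrons, the total is 4 × 6 = 24.

24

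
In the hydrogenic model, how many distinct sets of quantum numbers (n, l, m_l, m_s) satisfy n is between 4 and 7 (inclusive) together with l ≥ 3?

Treat each shell separately and count matching orbitals:
n=4 → 7; n=5 → 16; n=6 → 27; n=7 → 40.
Orbitals: 7 + 16 + 27 + 40 = 90. Including both spin states (m_s = ±1/2) gives 2 × 90 = 180 states.

180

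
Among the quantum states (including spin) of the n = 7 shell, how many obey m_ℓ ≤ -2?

30

With n = 7 the allowed ℓ are 0, 1, …, 6.
Per ℓ-value: ℓ=2 → 1; ℓ=3 → 2; ℓ=4 → 3; ℓ=5 → 4; ℓ=6 → 5.
Orbitals: 1 + 2 + 3 + 4 + 5 = 15. Each orbital carries two spin states, so 15 × 2 = 30 states.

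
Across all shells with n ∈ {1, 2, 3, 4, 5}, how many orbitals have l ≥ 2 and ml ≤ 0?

22

Work shell by shell — for each n, count the (l, ml) pairs that satisfy l ≥ 2 and ml ≤ 0:
n=3 → 3; n=4 → 7; n=5 → 12.
Total orbitals: 3 + 7 + 12 = 22.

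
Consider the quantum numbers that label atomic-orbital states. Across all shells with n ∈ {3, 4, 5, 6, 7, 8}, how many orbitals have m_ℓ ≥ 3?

Count contributing orbitals for each principal shell:
n=4 → 1; n=5 → 3; n=6 → 6; n=7 → 10; n=8 → 15.
Total orbitals: 1 + 3 + 6 + 10 + 15 = 35.

35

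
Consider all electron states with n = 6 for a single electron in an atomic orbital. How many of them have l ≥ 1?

70

For n = 6, l ranges over 0 … 5.
Per l-value: l=1 → 3; l=2 → 5; l=3 → 7; l=4 → 9; l=5 → 11.
Orbitals: 3 + 5 + 7 + 9 + 11 = 35. Each orbital carries two spin states, so 35 × 2 = 70 states.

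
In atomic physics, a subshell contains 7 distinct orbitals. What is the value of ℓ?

ℓ = 3 (f)

2ℓ+1 = 7 gives ℓ = 3.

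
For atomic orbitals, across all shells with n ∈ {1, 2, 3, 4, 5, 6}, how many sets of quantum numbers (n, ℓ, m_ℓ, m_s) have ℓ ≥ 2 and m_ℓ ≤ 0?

80

Go shell by shell, enumerating (ℓ, m_ℓ) with ℓ ≥ 2 and m_ℓ ≤ 0:
n=3 → 3; n=4 → 7; n=5 → 12; n=6 → 18.
Orbitals: 3 + 7 + 12 + 18 = 40. Including both spin states (m_s = ±1/2) gives 2 × 40 = 80 states.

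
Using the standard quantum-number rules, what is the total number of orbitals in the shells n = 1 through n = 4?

Shell n has n² orbitals: 1²=1 + 2²=4 + 3²=9 + 4²=16 = 30 orbitals.

30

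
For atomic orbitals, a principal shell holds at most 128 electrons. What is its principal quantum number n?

n = 8

2n² = 128 ⇒ n² = 64 ⇒ n = 8.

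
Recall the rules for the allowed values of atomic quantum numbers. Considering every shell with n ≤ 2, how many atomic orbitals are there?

5

Total orbitals = 1² + 2² = 5.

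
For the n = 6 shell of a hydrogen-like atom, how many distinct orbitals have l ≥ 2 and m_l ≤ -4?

Orbitals with l ≥ 2 and m_l ≤ -4, by l: l=4 → 1; l=5 → 2.
Total orbitals: 1 + 2 = 3.

3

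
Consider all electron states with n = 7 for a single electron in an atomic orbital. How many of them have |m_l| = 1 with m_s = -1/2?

12

The (l, m_l) pairs meeting |m_l| = 1 give: l=1 → 2; l=2 → 2; l=3 → 2; l=4 → 2; l=5 → 2; l=6 → 2.
Orbitals: 2 + 2 + 2 + 2 + 2 + 2 = 12. With m_s fixed to a single value there is one state per orbital, giving 12 states.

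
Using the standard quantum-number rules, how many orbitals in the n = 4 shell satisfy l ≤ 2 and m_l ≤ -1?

3

With n = 4 the allowed l are 0, 1, …, 3.
Orbitals with l ≤ 2 and m_l ≤ -1, by l: l=1 → 1; l=2 → 2.
Total orbitals: 1 + 2 = 3.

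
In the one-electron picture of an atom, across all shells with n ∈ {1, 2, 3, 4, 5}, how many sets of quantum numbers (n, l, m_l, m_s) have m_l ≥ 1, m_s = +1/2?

Go shell by shell, enumerating (l, m_l) with m_l ≥ 1:
n=2 → 1; n=3 → 3; n=4 → 6; n=5 → 10.
Orbitals: 1 + 3 + 6 + 10 = 20. With m_s fixed to +1/2 there is one state per orbital, so 20 states.

20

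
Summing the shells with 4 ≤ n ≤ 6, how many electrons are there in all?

154

Shell n has n² orbitals: 4²=16 + 5²=25 + 6²=36 = 77 orbitals.
Two spin states per orbital: 2 × 77 = 154 electrons.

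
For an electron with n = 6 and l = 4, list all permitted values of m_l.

m_l takes every integer from −l to +l. With l = 4 that gives the 9 values -4, -3, -2, -1, 0, 1, 2, 3, 4.

-4, -3, -2, -1, 0, 1, 2, 3, 4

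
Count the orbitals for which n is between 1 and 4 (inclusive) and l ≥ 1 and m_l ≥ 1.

Count contributing orbitals for each principal shell:
n=2 → 1; n=3 → 3; n=4 → 6.
Total orbitals: 1 + 3 + 6 = 10.

10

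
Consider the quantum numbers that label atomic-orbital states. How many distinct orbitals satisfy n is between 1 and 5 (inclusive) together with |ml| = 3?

6

Count contributing orbitals for each principal shell:
n=4 → 2; n=5 → 4.
Total orbitals: 2 + 4 = 6.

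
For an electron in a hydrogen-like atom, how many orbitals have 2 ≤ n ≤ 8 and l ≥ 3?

Count contributing orbitals for each principal shell:
n=4 → 7; n=5 → 16; n=6 → 27; n=7 → 40; n=8 → 55.
Total orbitals: 7 + 16 + 27 + 40 + 55 = 145.

145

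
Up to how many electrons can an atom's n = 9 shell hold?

A shell holds 2n² electrons: 2 × 9² = 2 × 81 = 162.

162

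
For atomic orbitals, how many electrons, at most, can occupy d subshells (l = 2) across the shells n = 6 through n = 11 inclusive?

A d subshell (l = 2) exists for every n ≥ 3, so shells n = 6, 7, 8, 9, 10, 11 each contribute one — 6 subshells.
Since each d subshell holds 2(2·2+1) = 10 electrons, the total is 6 × 10 = 60.

60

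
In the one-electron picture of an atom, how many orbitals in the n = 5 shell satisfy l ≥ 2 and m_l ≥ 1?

For n = 5, l ranges over 0 … 4.
Contributions: l=2 → 2; l=3 → 3; l=4 → 4.
Total orbitals: 2 + 3 + 4 = 9.

9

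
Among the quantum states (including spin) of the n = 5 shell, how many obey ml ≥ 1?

20

Go through l = 0, …, 4 (the values permitted for n = 5).
Orbitals with ml ≥ 1, by l: l=1 → 1; l=2 → 2; l=3 → 3; l=4 → 4.
Orbitals: 1 + 2 + 3 + 4 = 10. Each orbital carries two spin states, so 10 × 2 = 20 states.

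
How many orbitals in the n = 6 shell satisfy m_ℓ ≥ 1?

15

Go through ℓ = 0, …, 5 (the values permitted for n = 6).
The (ℓ, m_ℓ) pairs meeting m_ℓ ≥ 1 give: ℓ=1 → 1; ℓ=2 → 2; ℓ=3 → 3; ℓ=4 → 4; ℓ=5 → 5.
Total orbitals: 1 + 2 + 3 + 4 + 5 = 15.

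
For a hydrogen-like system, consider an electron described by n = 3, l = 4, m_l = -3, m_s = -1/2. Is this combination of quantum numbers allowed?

Not allowed

The orbital quantum number must satisfy 0 ≤ l ≤ n−1. With n = 3 the allowed l values are 0, 1, 2, so l = 4 is out of range.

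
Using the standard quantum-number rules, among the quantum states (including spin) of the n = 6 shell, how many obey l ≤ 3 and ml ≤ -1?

12

Per l-value: l=1 → 1; l=2 → 2; l=3 → 3.
Orbitals: 1 + 2 + 3 = 6. Each orbital carries two spin states, so 6 × 2 = 12 states.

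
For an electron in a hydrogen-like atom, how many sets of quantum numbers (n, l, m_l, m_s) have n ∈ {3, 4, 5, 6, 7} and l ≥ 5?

70

Treat each shell separately and count matching orbitals:
n=6 → 11; n=7 → 24.
Orbitals: 11 + 24 = 35. Including both spin states (m_s = ±1/2) gives 2 × 35 = 70 states.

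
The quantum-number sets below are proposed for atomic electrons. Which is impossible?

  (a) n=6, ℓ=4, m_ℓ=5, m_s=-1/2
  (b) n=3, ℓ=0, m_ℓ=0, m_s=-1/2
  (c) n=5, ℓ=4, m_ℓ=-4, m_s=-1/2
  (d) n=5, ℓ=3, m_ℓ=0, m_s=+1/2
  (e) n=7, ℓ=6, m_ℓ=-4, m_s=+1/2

(a) has |m_ℓ| = 5 > ℓ = 4, violating −ℓ ≤ m_ℓ ≤ ℓ.
The remaining sets (b), (c), (d), (e) satisfy all four rules.

(a)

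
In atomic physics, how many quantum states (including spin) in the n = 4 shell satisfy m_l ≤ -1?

12

Contributions: l=1 → 1; l=2 → 2; l=3 → 3.
Orbitals: 1 + 2 + 3 = 6. Each orbital carries two spin states, so 6 × 2 = 12 states.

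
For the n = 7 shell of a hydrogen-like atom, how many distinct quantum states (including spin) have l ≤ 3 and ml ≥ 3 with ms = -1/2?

1

Go through l = 0, …, 6 (the values permitted for n = 7).
Per l-value: l=3 → 1.
Orbitals: 1. With ms fixed to a single value there is one state per orbital, giving 1 state.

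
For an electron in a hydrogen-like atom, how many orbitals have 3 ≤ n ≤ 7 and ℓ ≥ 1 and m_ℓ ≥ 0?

75

Count contributing orbitals for each principal shell:
n=3 → 5; n=4 → 9; n=5 → 14; n=6 → 20; n=7 → 27.
Total orbitals: 5 + 9 + 14 + 20 + 27 = 75.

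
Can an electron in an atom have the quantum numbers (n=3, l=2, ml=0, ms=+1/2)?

n = 3 is a positive integer. l = 2 satisfies 0 ≤ l ≤ n−1 = 2. ml = 0 lies in the range −l … +l (here −2 … 2). ms = +1/2 is one of ±1/2.
All four constraints are satisfied.

Valid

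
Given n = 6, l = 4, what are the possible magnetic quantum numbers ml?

ml takes every integer from −l to +l. With l = 4 that gives the 9 values -4, -3, -2, -1, 0, 1, 2, 3, 4.

-4, -3, -2, -1, 0, 1, 2, 3, 4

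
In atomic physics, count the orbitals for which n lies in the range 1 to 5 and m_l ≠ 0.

40

Work shell by shell — for each n, count the (l, m_l) pairs that satisfy m_l ≠ 0:
n=2 → 2; n=3 → 6; n=4 → 12; n=5 → 20.
Total orbitals: 2 + 6 + 12 + 20 = 40.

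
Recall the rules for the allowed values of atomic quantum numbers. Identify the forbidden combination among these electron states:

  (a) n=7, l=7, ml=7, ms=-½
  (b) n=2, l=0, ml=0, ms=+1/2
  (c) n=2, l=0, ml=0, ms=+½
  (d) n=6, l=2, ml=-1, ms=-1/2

(a)

(a) has l = 7 ≥ n = 7, violating 0 ≤ l ≤ n−1.
The remaining sets (b), (c), (d) satisfy all four rules.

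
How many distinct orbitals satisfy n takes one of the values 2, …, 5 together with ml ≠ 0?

For each n in the range, tally the orbitals obeying ml ≠ 0:
n=2 → 2; n=3 → 6; n=4 → 12; n=5 → 20.
Total orbitals: 2 + 6 + 12 + 20 = 40.

40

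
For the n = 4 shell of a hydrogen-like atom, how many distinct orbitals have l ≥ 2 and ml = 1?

2

The n = 4 shell has l = 0 through 3; check each.
Contributions: l=2 → 1; l=3 → 1.
Total orbitals: 1 + 1 = 2.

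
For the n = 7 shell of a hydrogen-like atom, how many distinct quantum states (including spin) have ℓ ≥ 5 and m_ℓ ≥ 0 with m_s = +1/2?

The n = 7 shell has ℓ = 0 through 6; check each.
The (ℓ, m_ℓ) pairs meeting ℓ ≥ 5 and m_ℓ ≥ 0 give: ℓ=5 → 6; ℓ=6 → 7.
Orbitals: 6 + 7 = 13. With m_s fixed to a single value there is one state per orbital, giving 13 states.

13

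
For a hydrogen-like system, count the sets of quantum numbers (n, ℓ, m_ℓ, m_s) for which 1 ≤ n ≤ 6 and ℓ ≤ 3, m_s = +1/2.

For each n in the range, tally the orbitals obeying ℓ ≤ 3:
n=1 → 1; n=2 → 4; n=3 → 9; n=4 → 16; n=5 → 16; n=6 → 16.
Orbitals: 1 + 4 + 9 + 16 + 16 + 16 = 62. With m_s fixed to +1/2 there is one state per orbital, so 62 states.

62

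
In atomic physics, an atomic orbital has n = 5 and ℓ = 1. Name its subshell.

ℓ = 1 corresponds to the letter 'p', so the subshell is 5p.

5p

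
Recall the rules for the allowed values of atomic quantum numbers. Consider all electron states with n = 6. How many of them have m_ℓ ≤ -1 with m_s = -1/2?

For n = 6, ℓ ranges over 0 … 5.
Orbitals with m_ℓ ≤ -1, by ℓ: ℓ=1 → 1; ℓ=2 → 2; ℓ=3 → 3; ℓ=4 → 4; ℓ=5 → 5.
Orbitals: 1 + 2 + 3 + 4 + 5 = 15. With m_s fixed to a single value there is one state per orbital, giving 15 states.

15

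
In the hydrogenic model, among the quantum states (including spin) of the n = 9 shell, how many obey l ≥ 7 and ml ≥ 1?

For n = 9, l ranges over 0 … 8.
Contributions: l=7 → 7; l=8 → 8.
Orbitals: 7 + 8 = 15. Each orbital carries two spin states, so 15 × 2 = 30 states.

30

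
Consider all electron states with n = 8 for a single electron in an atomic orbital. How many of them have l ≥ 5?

With n = 8 the allowed l are 0, 1, …, 7.
Per l-value: l=5 → 11; l=6 → 13; l=7 → 15.
Orbitals: 11 + 13 + 15 = 39. Each orbital carries two spin states, so 39 × 2 = 78 states.

78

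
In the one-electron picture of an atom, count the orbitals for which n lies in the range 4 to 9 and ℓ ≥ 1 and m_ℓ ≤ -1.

Per-shell orbital counts meeting the constraint:
n=4 → 6; n=5 → 10; n=6 → 15; n=7 → 21; n=8 → 28; n=9 → 36.
Total orbitals: 6 + 10 + 15 + 21 + 28 + 36 = 116.

116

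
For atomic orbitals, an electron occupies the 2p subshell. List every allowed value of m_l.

-1, 0, 1

The 2p subshell has l = 1, and m_l takes every integer from −l to +l. With l = 1 that gives the 3 values -1, 0, 1.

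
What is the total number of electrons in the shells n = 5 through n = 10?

Shell n has n² orbitals: 5²=25 + 6²=36 + 7²=49 + 8²=64 + 9²=81 + 10²=100 = 355 orbitals.
Two spin states per orbital: 2 × 355 = 710 electrons.

710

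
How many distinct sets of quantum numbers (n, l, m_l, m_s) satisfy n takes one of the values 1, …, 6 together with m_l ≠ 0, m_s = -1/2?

Go shell by shell, enumerating (l, m_l) with m_l ≠ 0:
n=2 → 2; n=3 → 6; n=4 → 12; n=5 → 20; n=6 → 30.
Orbitals: 2 + 6 + 12 + 20 + 30 = 70. With m_s fixed to -1/2 there is one state per orbital, so 70 states.

70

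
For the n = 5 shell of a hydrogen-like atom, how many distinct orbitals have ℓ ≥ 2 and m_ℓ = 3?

The n = 5 shell has ℓ = 0 through 4; check each.
Per ℓ-value: ℓ=3 → 1; ℓ=4 → 1.
Total orbitals: 1 + 1 = 2.

2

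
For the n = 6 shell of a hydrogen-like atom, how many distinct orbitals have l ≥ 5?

11

The n = 6 shell has l = 0 through 5; check each.
Per l-value: l=5 → 11.
Total orbitals: 11.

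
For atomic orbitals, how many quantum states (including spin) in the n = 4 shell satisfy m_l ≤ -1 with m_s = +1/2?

6

Per l-value: l=1 → 1; l=2 → 2; l=3 → 3.
Orbitals: 1 + 2 + 3 = 6. With m_s fixed to a single value there is one state per orbital, giving 6 states.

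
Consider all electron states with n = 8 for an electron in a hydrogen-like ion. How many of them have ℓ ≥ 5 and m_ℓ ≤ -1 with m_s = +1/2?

Go through ℓ = 0, …, 7 (the values permitted for n = 8).
Per ℓ-value: ℓ=5 → 5; ℓ=6 → 6; ℓ=7 → 7.
Orbitals: 5 + 6 + 7 = 18. With m_s fixed to a single value there is one state per orbital, giving 18 states.

18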